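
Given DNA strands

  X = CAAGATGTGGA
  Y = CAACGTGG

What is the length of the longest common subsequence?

Let dp[i][j] be the LCS length of the first i bases of X and the first j bases of Y. dp[i][j] = dp[i-1][j-1]+1 when the i-th and j-th bases match, else max(dp[i-1][j], dp[i][j-1]).
    ·  C  A  A  C  G  T  G  G
 ·  0  0  0  0  0  0  0  0  0
 C  0  1  1  1  1  1  1  1  1
 A  0  1  2  2  2  2  2  2  2
 A  0  1  2  3  3  3  3  3  3
 G  0  1  2  3  3  4  4  4  4
 A  0  1  2  3  3  4  4  4  4
 T  0  1  2  3  3  4  5  5  5
 G  0  1  2  3  3  4  5  6  6
 T  0  1  2  3  3  4  5  6  6
 G  0  1  2  3  3  4  5  6  7
 G  0  1  2  3  3  4  5  6  7
 A  0  1  2  3  3  4  5  6  7
dp[11][8] = 7. One LCS (by backtracking along matches): CAAGTGG.

7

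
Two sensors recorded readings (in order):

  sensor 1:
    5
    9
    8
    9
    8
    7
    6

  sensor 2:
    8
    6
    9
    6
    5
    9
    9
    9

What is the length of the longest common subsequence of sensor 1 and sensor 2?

3

Taking 5 at sensor 1[1]=sensor 2[5]; then 9 at sensor 1[2]=sensor 2[7]; then 9 at sensor 1[4]=sensor 2[8] gives a common subsequence of length 3. dp[7][8] = 3 confirms this is the maximum.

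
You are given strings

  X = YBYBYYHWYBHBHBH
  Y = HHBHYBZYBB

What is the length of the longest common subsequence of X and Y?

6

Pick B [2,3], then Y [3,5], then B [4,6], then Y [9,8], then B [12,9], then B [14,10]; all 6 characters appear in both, in order. dp[15][10] = 6 confirms this is the maximum.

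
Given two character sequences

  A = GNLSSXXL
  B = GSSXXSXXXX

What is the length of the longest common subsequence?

5

Match G [1,1], S [4,3], S [5,6], X [6,9], X [7,10] — 5 characters in the same relative order in both. The LCS DP gives dp[8][10] = 5, so this is optimal.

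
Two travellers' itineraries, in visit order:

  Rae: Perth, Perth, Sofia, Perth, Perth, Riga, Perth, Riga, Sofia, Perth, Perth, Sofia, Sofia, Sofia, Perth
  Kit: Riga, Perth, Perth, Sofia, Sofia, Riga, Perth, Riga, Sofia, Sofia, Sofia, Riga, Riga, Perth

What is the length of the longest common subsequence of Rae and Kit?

One common subsequence of length 10: Perth (Rae #1, Kit #2) → Perth (Rae #2, Kit #3) → Sofia (Rae #3, Kit #5) → Riga (Rae #6, Kit #6) → Perth (Rae #7, Kit #7) → Riga (Rae #8, Kit #8) → Sofia (Rae #9, Kit #9) → Sofia (Rae #12, Kit #10) → Sofia (Rae #13, Kit #11) → Perth (Rae #15, Kit #14). Since dp[15][14] = 10, nothing longer is possible.

10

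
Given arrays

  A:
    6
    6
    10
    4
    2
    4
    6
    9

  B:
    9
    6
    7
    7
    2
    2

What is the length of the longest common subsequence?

2

Pick 6 [1,2] → 2 [5,6]; all 2 values appear in both, in order. The LCS DP gives dp[8][6] = 2, so this is optimal.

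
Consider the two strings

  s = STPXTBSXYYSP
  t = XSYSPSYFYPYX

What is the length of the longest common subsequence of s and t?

6

Let dp[i][j] be the LCS length of the first i characters of s and the first j characters of t. dp[i][j] = dp[i-1][j-1]+1 when the i-th and j-th characters match, else max(dp[i-1][j], dp[i][j-1]).
    ·  X  S  Y  S  P  S  Y  F  Y  P  Y  X
 ·  0  0  0  0  0  0  0  0  0  0  0  0  0
 S  0  0  1  1  1  1  1  1  1  1  1  1  1
 T  0  0  1  1  1  1  1  1  1  1  1  1  1
 P  0  0  1  1  1  2  2  2  2  2  2  2  2
 X  0  1  1  1  1  2  2  2  2  2  2  2  3
 T  0  1  1  1  1  2  2  2  2  2  2  2  3
 B  0  1  1  1  1  2  2  2  2  2  2  2  3
 S  0  1  2  2  2  2  3  3  3  3  3  3  3
 X  0  1  2  2  2  2  3  3  3  3  3  3  4
 Y  0  1  2  3  3  3  3  4  4  4  4  4  4
 Y  0  1  2  3  3  3  3  4  4  5  5  5  5
 S  0  1  2  3  4  4  4  4  4  5  5  5  5
 P  0  1  2  3  4  5  5  5  5  5  6  6  6
dp[12][12] = 6. One LCS (by backtracking along matches): SPSYYP.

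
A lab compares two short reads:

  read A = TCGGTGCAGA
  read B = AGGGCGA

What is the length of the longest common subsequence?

6

One common subsequence of length 6: G [3,2], then G [4,3], then G [6,4], then C [7,5], then G [9,6], then A [10,7], and the DP table's final entry dp[10][7] is also 6, so no common subsequence is longer.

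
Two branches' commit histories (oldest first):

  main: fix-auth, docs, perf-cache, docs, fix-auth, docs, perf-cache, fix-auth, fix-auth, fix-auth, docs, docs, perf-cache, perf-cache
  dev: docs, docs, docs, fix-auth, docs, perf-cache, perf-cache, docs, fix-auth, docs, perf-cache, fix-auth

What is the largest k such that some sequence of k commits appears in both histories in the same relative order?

Taking fix-auth [1,4], then docs [2,5], then perf-cache [3,7], then docs [4,8], then fix-auth [5,9], then docs [6,10], then perf-cache [7,11], then fix-auth [10,12] gives a common subsequence of length 8. dp[14][12] = 8 confirms this is the maximum.

8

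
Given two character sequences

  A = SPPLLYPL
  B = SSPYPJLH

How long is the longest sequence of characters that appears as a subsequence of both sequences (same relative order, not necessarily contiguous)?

Taking S (A #1, B #2), then P (A #3, B #3), then Y (A #6, B #4), then P (A #7, B #5), then L (A #8, B #7) gives a common subsequence of length 5. The LCS DP gives dp[8][8] = 5, so this is optimal.

5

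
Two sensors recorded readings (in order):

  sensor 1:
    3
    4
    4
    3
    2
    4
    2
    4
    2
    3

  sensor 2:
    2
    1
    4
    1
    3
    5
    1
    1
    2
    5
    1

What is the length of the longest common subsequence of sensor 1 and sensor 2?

3

Let dp[i][j] be the LCS length of the first i values of sensor 1 and the first j values of sensor 2. dp[i][j] = dp[i-1][j-1]+1 when the i-th and j-th values match, else max(dp[i-1][j], dp[i][j-1]).
    ·  2  1  4  1  3  5  1  1  2  5  1
 ·  0  0  0  0  0  0  0  0  0  0  0  0
 3  0  0  0  0  0  1  1  1  1  1  1  1
 4  0  0  0  1  1  1  1  1  1  1  1  1
 4  0  0  0  1  1  1  1  1  1  1  1  1
 3  0  0  0  1  1  2  2  2  2  2  2  2
 2  0  1  1  1  1  2  2  2  2  3  3  3
 4  0  1  1  2  2  2  2  2  2  3  3  3
 2  0  1  1  2  2  2  2  2  2  3  3  3
 4  0  1  1  2  2  2  2  2  2  3  3  3
 2  0  1  1  2  2  2  2  2  2  3  3  3
 3  0  1  1  2  2  3  3  3  3  3  3  3
dp[10][11] = 3. One LCS (by backtracking along matches): 4, 3, 2.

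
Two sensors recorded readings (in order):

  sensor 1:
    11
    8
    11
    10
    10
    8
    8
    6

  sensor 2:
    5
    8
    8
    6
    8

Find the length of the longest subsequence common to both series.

Let dp[i][j] be the LCS length of the first i values of sensor 1 and the first j values of sensor 2. dp[i][j] = dp[i-1][j-1]+1 when the i-th and j-th values match, else max(dp[i-1][j], dp[i][j-1]).
    ·  5  8  8  6  8
 ·  0  0  0  0  0  0
11  0  0  0  0  0  0
 8  0  0  1  1  1  1
11  0  0  1  1  1  1
10  0  0  1  1  1  1
10  0  0  1  1  1  1
 8  0  0  1  2  2  2
 8  0  0  1  2  2  3
 6  0  0  1  2  3  3
dp[8][5] = 3. One LCS (by backtracking along matches): 8, 8, 8.

3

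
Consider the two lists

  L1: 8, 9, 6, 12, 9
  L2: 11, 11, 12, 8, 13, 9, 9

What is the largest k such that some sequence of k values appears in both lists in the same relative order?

3

Taking 8 [1,4]; then 9 [2,6]; then 9 [5,7] gives a common subsequence of length 3. dp[5][7] = 3 confirms this is the maximum.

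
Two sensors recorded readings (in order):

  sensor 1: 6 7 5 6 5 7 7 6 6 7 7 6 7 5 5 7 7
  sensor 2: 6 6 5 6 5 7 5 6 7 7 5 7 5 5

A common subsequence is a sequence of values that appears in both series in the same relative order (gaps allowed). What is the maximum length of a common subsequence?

11

One common subsequence of length 11: 6 at sensor 1[1]=sensor 2[2], then 5 at sensor 1[3]=sensor 2[3], then 6 at sensor 1[4]=sensor 2[4], then 5 at sensor 1[5]=sensor 2[5], then 7 at sensor 1[6]=sensor 2[6], then 6 at sensor 1[9]=sensor 2[8], then 7 at sensor 1[10]=sensor 2[9], then 7 at sensor 1[11]=sensor 2[10], then 7 at sensor 1[13]=sensor 2[12], then 5 at sensor 1[14]=sensor 2[13], then 5 at sensor 1[15]=sensor 2[14]. Since dp[17][14] = 11, nothing longer is possible.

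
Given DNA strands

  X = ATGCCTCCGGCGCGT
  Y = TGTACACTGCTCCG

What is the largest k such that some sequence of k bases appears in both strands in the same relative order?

9

Pick T (X #2, Y #1); then G (X #3, Y #2); then C (X #4, Y #5); then C (X #5, Y #7); then T (X #6, Y #8); then C (X #7, Y #10); then C (X #11, Y #12); then C (X #13, Y #13); then G (X #14, Y #14); all 9 bases appear in both, in order. dp[15][14] = 9 confirms this is the maximum.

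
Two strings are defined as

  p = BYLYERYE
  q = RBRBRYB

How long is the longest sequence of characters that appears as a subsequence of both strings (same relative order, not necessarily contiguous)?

Let dp[i][j] be the LCS length of the first i characters of p and the first j characters of q. dp[i][j] = dp[i-1][j-1]+1 when the i-th and j-th characters match, else max(dp[i-1][j], dp[i][j-1]).
    ·  R  B  R  B  R  Y  B
 ·  0  0  0  0  0  0  0  0
 B  0  0  1  1  1  1  1  1
 Y  0  0  1  1  1  1  2  2
 L  0  0  1  1  1  1  2  2
 Y  0  0  1  1  1  1  2  2
 E  0  0  1  1  1  1  2  2
 R  0  1  1  2  2  2  2  2
 Y  0  1  1  2  2  2  3  3
 E  0  1  1  2  2  2  3  3
dp[8][7] = 3. One LCS (by backtracking along matches): BRY.

3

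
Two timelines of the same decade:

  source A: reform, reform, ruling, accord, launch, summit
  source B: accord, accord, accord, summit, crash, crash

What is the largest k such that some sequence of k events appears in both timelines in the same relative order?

Match accord at source A[4]=source B[3]; then summit at source A[6]=source B[4] — 2 events in the same relative order in both. dp[6][6] = 2 confirms this is the maximum.

2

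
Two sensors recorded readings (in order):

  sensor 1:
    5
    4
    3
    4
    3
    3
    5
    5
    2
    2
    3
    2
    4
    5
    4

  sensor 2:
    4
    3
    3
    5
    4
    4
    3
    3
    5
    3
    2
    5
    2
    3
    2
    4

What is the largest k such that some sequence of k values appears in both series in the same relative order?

Taking 5 (sensor 1 #1, sensor 2 #4); then 4 (sensor 1 #2, sensor 2 #5); then 4 (sensor 1 #4, sensor 2 #6); then 3 (sensor 1 #5, sensor 2 #7); then 3 (sensor 1 #6, sensor 2 #8); then 5 (sensor 1 #7, sensor 2 #9); then 5 (sensor 1 #8, sensor 2 #12); then 2 (sensor 1 #10, sensor 2 #13); then 3 (sensor 1 #11, sensor 2 #14); then 2 (sensor 1 #12, sensor 2 #15); then 4 (sensor 1 #15, sensor 2 #16) gives a common subsequence of length 11. Since dp[15][16] = 11, nothing longer is possible.

11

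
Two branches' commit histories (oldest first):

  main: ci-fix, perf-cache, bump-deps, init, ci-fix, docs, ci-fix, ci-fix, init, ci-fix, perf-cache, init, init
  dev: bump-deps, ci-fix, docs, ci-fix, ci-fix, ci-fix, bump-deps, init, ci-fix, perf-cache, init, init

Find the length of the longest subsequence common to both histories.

Match bump-deps [3,1]; then ci-fix [5,2]; then docs [6,3]; then ci-fix [7,5]; then ci-fix [8,6]; then init [9,8]; then ci-fix [10,9]; then perf-cache [11,10]; then init [12,11]; then init [13,12] — 10 commits in the same relative order in both, and the DP table's final entry dp[13][12] is also 10, so no common subsequence is longer.

10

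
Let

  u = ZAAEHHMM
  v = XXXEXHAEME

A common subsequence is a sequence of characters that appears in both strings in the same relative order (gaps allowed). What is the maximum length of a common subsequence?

Match A at u[3]=v[7], E at u[4]=v[8], M at u[7]=v[9] — 3 characters in the same relative order in both. Since dp[8][10] = 3, nothing longer is possible.

3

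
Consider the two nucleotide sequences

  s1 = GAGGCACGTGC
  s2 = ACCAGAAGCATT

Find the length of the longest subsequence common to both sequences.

Let dp[i][j] be the LCS length of the first i bases of s1 and the first j bases of s2. dp[i][j] = dp[i-1][j-1]+1 when the i-th and j-th bases match, else max(dp[i-1][j], dp[i][j-1]).
    ·  A  C  C  A  G  A  A  G  C  A  T  T
 ·  0  0  0  0  0  0  0  0  0  0  0  0  0
 G  0  0  0  0  0  1  1  1  1  1  1  1  1
 A  0  1  1  1  1  1  2  2  2  2  2  2  2
 G  0  1  1  1  1  2  2  2  3  3  3  3  3
 G  0  1  1  1  1  2  2  2  3  3  3  3  3
 C  0  1  2  2  2  2  2  2  3  4  4  4  4
 A  0  1  2  2  3  3  3  3  3  4  5  5  5
 C  0  1  2  3  3  3  3  3  3  4  5  5  5
 G  0  1  2  3  3  4  4  4  4  4  5  5  5
 T  0  1  2  3  3  4  4  4  4  4  5  6  6
 G  0  1  2  3  3  4  4  4  5  5  5  6  6
 C  0  1  2  3  3  4  4  4  5  6  6  6  6
dp[11][12] = 6. One LCS (by backtracking along matches): GAGCAT.

6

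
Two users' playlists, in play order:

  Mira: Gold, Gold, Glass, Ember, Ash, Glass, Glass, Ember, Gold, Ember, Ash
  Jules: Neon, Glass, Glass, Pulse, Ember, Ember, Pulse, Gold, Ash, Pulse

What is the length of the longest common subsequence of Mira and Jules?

One common subsequence of length 5: Glass (Mira #3, Jules #3) → Ember (Mira #4, Jules #5) → Ember (Mira #8, Jules #6) → Gold (Mira #9, Jules #8) → Ash (Mira #11, Jules #9), and the DP table's final entry dp[11][10] is also 5, so no common subsequence is longer.

5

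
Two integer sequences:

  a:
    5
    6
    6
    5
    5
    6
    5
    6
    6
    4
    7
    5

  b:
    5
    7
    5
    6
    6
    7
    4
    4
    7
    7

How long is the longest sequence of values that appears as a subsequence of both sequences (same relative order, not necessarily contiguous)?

One common subsequence of length 6: 5 [1,1], 5 [5,3], 6 [6,4], 6 [8,5], 4 [10,8], 7 [11,10]. dp[12][10] = 6 confirms this is the maximum.

6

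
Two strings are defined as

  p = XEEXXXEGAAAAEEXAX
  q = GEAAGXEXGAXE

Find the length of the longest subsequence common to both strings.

Match E at p[7]=q[2], then A at p[9]=q[3], then A at p[10]=q[4], then E at p[14]=q[7], then X at p[15]=q[8], then A at p[16]=q[10], then X at p[17]=q[11] — 7 characters in the same relative order in both. dp[17][12] = 7 confirms this is the maximum.

7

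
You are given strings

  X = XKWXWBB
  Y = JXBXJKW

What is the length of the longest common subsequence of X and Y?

Match X [1,4] → K [2,6] → W [5,7] — 3 characters in the same relative order in both, and the DP table's final entry dp[7][7] is also 3, so no common subsequence is longer.

3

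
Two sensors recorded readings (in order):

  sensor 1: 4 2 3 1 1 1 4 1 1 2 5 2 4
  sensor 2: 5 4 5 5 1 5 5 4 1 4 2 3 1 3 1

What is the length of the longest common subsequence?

6

Taking 4 at sensor 1[1]=sensor 2[2] → 1 at sensor 1[4]=sensor 2[5] → 1 at sensor 1[6]=sensor 2[9] → 4 at sensor 1[7]=sensor 2[10] → 1 at sensor 1[8]=sensor 2[13] → 1 at sensor 1[9]=sensor 2[15] gives a common subsequence of length 6. Since dp[13][15] = 6, nothing longer is possible.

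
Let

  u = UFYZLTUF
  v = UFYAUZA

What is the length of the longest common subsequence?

4

Taking U [1,1], F [2,2], Y [3,3], Z [4,6] gives a common subsequence of length 4. dp[8][7] = 4 confirms this is the maximum.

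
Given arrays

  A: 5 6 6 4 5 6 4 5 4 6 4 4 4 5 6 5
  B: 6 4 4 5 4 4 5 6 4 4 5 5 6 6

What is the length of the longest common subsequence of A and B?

Match 6 (A #2, B #1); then 4 (A #4, B #3); then 5 (A #5, B #4); then 4 (A #7, B #6); then 5 (A #8, B #7); then 6 (A #10, B #8); then 4 (A #11, B #9); then 4 (A #12, B #10); then 5 (A #14, B #12); then 6 (A #15, B #14) — 10 values in the same relative order in both. The LCS DP gives dp[16][14] = 10, so this is optimal.

10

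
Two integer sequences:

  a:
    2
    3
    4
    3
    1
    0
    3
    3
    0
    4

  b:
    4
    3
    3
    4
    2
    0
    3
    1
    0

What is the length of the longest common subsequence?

5

Pick 3 [2,3] → 4 [3,4] → 3 [4,7] → 1 [5,8] → 0 [9,9]; all 5 values appear in both, in order, and the DP table's final entry dp[10][9] is also 5, so no common subsequence is longer.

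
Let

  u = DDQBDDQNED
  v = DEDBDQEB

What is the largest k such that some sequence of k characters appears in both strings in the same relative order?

Pick D at u[1]=v[1], then D at u[2]=v[3], then B at u[4]=v[4], then D at u[6]=v[5], then Q at u[7]=v[6], then E at u[9]=v[7]; all 6 characters appear in both, in order. The LCS DP gives dp[10][8] = 6, so this is optimal.

6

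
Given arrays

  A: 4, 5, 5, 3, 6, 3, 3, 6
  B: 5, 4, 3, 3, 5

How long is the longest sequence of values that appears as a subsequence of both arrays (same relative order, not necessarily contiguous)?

Let dp[i][j] be the LCS length of the first i values of A and the first j values of B. dp[i][j] = dp[i-1][j-1]+1 when the i-th and j-th values match, else max(dp[i-1][j], dp[i][j-1]).
    ·  5  4  3  3  5
 ·  0  0  0  0  0  0
 4  0  0  1  1  1  1
 5  0  1  1  1  1  2
 5  0  1  1  1  1  2
 3  0  1  1  2  2  2
 6  0  1  1  2  2  2
 3  0  1  1  2  3  3
 3  0  1  1  2  3  3
 6  0  1  1  2  3  3
dp[8][5] = 3. One LCS (by backtracking along matches): 4, 3, 3.

3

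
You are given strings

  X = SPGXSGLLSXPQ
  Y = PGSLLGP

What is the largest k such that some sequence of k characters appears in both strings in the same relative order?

Pick P (X #2, Y #1), then G (X #3, Y #2), then S (X #5, Y #3), then L (X #7, Y #4), then L (X #8, Y #5), then P (X #11, Y #7); all 6 characters appear in both, in order, and the DP table's final entry dp[12][7] is also 6, so no common subsequence is longer.

6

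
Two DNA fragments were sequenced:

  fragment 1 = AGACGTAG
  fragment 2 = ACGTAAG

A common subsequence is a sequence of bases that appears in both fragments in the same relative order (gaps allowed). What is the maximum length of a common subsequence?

6

Let dp[i][j] be the LCS length of the first i bases of fragment 1 and the first j bases of fragment 2. dp[i][j] = dp[i-1][j-1]+1 when the i-th and j-th bases match, else max(dp[i-1][j], dp[i][j-1]).
    ·  A  C  G  T  A  A  G
 ·  0  0  0  0  0  0  0  0
 A  0  1  1  1  1  1  1  1
 G  0  1  1  2  2  2  2  2
 A  0  1  1  2  2  3  3  3
 C  0  1  2  2  2  3  3  3
 G  0  1  2  3  3  3  3  4
 T  0  1  2  3  4  4  4  4
 A  0  1  2  3  4  5  5  5
 G  0  1  2  3  4  5  5  6
dp[8][7] = 6. One LCS (by backtracking along matches): ACGTAG.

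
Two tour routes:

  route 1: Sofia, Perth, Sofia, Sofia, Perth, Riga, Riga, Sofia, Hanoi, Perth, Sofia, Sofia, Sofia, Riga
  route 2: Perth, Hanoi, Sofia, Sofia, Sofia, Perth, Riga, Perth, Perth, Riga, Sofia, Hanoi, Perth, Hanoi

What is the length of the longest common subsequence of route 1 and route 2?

9

Match Sofia (route 1 #1, route 2 #3), Sofia (route 1 #3, route 2 #4), Sofia (route 1 #4, route 2 #5), Perth (route 1 #5, route 2 #6), Riga (route 1 #6, route 2 #7), Riga (route 1 #7, route 2 #10), Sofia (route 1 #8, route 2 #11), Hanoi (route 1 #9, route 2 #12), Perth (route 1 #10, route 2 #13) — 9 stops in the same relative order in both. Since dp[14][14] = 9, nothing longer is possible.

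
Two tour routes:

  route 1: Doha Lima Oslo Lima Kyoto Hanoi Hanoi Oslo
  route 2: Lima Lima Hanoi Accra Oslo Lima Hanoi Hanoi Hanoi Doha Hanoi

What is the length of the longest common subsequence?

Taking Lima (route 1 #2, route 2 #2), then Oslo (route 1 #3, route 2 #5), then Lima (route 1 #4, route 2 #6), then Hanoi (route 1 #6, route 2 #9), then Hanoi (route 1 #7, route 2 #11) gives a common subsequence of length 5. dp[8][11] = 5 confirms this is the maximum.

5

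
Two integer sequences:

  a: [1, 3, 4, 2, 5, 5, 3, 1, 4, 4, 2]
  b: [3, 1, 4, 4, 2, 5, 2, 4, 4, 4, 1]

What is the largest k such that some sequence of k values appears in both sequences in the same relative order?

Match 1 at a[1]=b[2]; then 4 at a[3]=b[4]; then 2 at a[4]=b[5]; then 5 at a[5]=b[6]; then 4 at a[9]=b[9]; then 4 at a[10]=b[10] — 6 values in the same relative order in both. dp[11][11] = 6 confirms this is the maximum.

6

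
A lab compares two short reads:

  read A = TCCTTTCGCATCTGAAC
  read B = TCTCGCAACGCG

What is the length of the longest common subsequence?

10

Taking T [1,1]; then C [3,2]; then T [6,3]; then C [7,4]; then G [8,5]; then C [9,6]; then A [10,8]; then C [12,9]; then G [14,10]; then C [17,11] gives a common subsequence of length 10. The LCS DP gives dp[17][12] = 10, so this is optimal.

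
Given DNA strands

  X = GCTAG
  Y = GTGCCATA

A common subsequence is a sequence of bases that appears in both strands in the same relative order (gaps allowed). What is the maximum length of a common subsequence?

4

Taking G (X #1, Y #3) → C (X #2, Y #5) → T (X #3, Y #7) → A (X #4, Y #8) gives a common subsequence of length 4. dp[5][8] = 4 confirms this is the maximum.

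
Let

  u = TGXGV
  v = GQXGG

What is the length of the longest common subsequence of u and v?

3

One common subsequence of length 3: G (u #2, v #1), X (u #3, v #3), G (u #4, v #5). dp[5][5] = 3 confirms this is the maximum.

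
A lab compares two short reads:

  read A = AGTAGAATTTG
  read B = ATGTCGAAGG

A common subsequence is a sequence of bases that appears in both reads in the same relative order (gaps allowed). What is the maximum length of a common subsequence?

Let dp[i][j] be the LCS length of the first i bases of read A and the first j bases of read B. dp[i][j] = dp[i-1][j-1]+1 when the i-th and j-th bases match, else max(dp[i-1][j], dp[i][j-1]).
    ·  A  T  G  T  C  G  A  A  G  G
 ·  0  0  0  0  0  0  0  0  0  0  0
 A  0  1  1  1  1  1  1  1  1  1  1
 G  0  1  1  2  2  2  2  2  2  2  2
 T  0  1  2  2  3  3  3  3  3  3  3
 A  0  1  2  2  3  3  3  4  4  4  4
 G  0  1  2  3  3  3  4  4  4  5  5
 A  0  1  2  3  3  3  4  5  5  5  5
 A  0  1  2  3  3  3  4  5  6  6  6
 T  0  1  2  3  4  4  4  5  6  6  6
 T  0  1  2  3  4  4  4  5  6  6  6
 T  0  1  2  3  4  4  4  5  6  6  6
 G  0  1  2  3  4  4  5  5  6  7  7
dp[11][10] = 7. One LCS (by backtracking along matches): AGTGAAG.

7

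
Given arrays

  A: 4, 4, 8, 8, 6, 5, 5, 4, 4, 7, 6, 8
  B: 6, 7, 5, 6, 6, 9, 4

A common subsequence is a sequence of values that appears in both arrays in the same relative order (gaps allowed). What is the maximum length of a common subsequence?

Let dp[i][j] be the LCS length of the first i values of A and the first j values of B. dp[i][j] = dp[i-1][j-1]+1 when the i-th and j-th values match, else max(dp[i-1][j], dp[i][j-1]).
    ·  6  7  5  6  6  9  4
 ·  0  0  0  0  0  0  0  0
 4  0  0  0  0  0  0  0  1
 4  0  0  0  0  0  0  0  1
 8  0  0  0  0  0  0  0  1
 8  0  0  0  0  0  0  0  1
 6  0  1  1  1  1  1  1  1
 5  0  1  1  2  2  2  2  2
 5  0  1  1  2  2  2  2  2
 4  0  1  1  2  2  2  2  3
 4  0  1  1  2  2  2  2  3
 7  0  1  2  2  2  2  2  3
 6  0  1  2  2  3  3  3  3
 8  0  1  2  2  3  3  3  3
dp[12][7] = 3. One LCS (by backtracking along matches): 6, 5, 4.

3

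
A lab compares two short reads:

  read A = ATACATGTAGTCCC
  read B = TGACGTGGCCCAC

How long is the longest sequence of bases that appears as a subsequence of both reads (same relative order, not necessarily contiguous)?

9

Pick T (read A #2, read B #1), then A (read A #3, read B #3), then C (read A #4, read B #4), then T (read A #6, read B #6), then G (read A #7, read B #7), then G (read A #10, read B #8), then C (read A #12, read B #10), then C (read A #13, read B #11), then C (read A #14, read B #13); all 9 bases appear in both, in order. dp[14][13] = 9 confirms this is the maximum.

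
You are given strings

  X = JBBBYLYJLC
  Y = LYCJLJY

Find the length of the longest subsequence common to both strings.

4

Let dp[i][j] be the LCS length of the first i characters of X and the first j characters of Y. dp[i][j] = dp[i-1][j-1]+1 when the i-th and j-th characters match, else max(dp[i-1][j], dp[i][j-1]).
    ·  L  Y  C  J  L  J  Y
 ·  0  0  0  0  0  0  0  0
 J  0  0  0  0  1  1  1  1
 B  0  0  0  0  1  1  1  1
 B  0  0  0  0  1  1  1  1
 B  0  0  0  0  1  1  1  1
 Y  0  0  1  1  1  1  1  2
 L  0  1  1  1  1  2  2  2
 Y  0  1  2  2  2  2  2  3
 J  0  1  2  2  3  3  3  3
 L  0  1  2  2  3  4  4  4
 C  0  1  2  3  3  4  4  4
dp[10][7] = 4. One LCS (by backtracking along matches): LYJL.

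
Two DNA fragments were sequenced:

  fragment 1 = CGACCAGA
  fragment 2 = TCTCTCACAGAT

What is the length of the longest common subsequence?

Let dp[i][j] be the LCS length of the first i bases of fragment 1 and the first j bases of fragment 2. dp[i][j] = dp[i-1][j-1]+1 when the i-th and j-th bases match, else max(dp[i-1][j], dp[i][j-1]).
    ·  T  C  T  C  T  C  A  C  A  G  A  T
 ·  0  0  0  0  0  0  0  0  0  0  0  0  0
 C  0  0  1  1  1  1  1  1  1  1  1  1  1
 G  0  0  1  1  1  1  1  1  1  1  2  2  2
 A  0  0  1  1  1  1  1  2  2  2  2  3  3
 C  0  0  1  1  2  2  2  2  3  3  3  3  3
 C  0  0  1  1  2  2  3  3  3  3  3  3  3
 A  0  0  1  1  2  2  3  4  4  4  4  4  4
 G  0  0  1  1  2  2  3  4  4  4  5  5  5
 A  0  0  1  1  2  2  3  4  4  5  5  6  6
dp[8][12] = 6. One LCS (by backtracking along matches): CACAGA.

6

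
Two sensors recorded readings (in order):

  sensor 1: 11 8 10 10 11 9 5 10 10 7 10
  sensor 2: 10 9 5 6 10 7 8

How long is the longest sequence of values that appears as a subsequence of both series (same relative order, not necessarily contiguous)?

5

Match 10 (sensor 1 #4, sensor 2 #1), then 9 (sensor 1 #6, sensor 2 #2), then 5 (sensor 1 #7, sensor 2 #3), then 10 (sensor 1 #9, sensor 2 #5), then 7 (sensor 1 #10, sensor 2 #6) — 5 values in the same relative order in both. dp[11][7] = 5 confirms this is the maximum.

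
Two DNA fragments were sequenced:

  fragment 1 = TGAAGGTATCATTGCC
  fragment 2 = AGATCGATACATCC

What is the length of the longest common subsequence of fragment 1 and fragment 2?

Pick T [1,4] → G [2,6] → A [4,7] → T [7,8] → A [8,9] → C [10,10] → A [11,11] → T [13,12] → C [15,13] → C [16,14]; all 10 bases appear in both, in order, and the DP table's final entry dp[16][14] is also 10, so no common subsequence is longer.

10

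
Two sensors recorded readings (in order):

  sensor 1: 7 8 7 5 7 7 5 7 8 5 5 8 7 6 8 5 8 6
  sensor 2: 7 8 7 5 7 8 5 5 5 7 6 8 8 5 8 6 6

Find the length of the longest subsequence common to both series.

14

One common subsequence of length 14: 7 [1,1], then 8 [2,2], then 7 [3,3], then 5 [4,4], then 7 [5,5], then 5 [7,7], then 5 [10,8], then 5 [11,9], then 7 [13,10], then 6 [14,11], then 8 [15,13], then 5 [16,14], then 8 [17,15], then 6 [18,17]. The LCS DP gives dp[18][17] = 14, so this is optimal.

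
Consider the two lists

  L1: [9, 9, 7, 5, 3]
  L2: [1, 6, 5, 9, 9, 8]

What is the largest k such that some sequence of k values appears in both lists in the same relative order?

2

Let dp[i][j] be the LCS length of the first i values of L1 and the first j values of L2. dp[i][j] = dp[i-1][j-1]+1 when the i-th and j-th values match, else max(dp[i-1][j], dp[i][j-1]).
    ·  1  6  5  9  9  8
 ·  0  0  0  0  0  0  0
 9  0  0  0  0  1  1  1
 9  0  0  0  0  1  2  2
 7  0  0  0  0  1  2  2
 5  0  0  0  1  1  2  2
 3  0  0  0  1  1  2  2
dp[5][6] = 2. One LCS (by backtracking along matches): 9, 9.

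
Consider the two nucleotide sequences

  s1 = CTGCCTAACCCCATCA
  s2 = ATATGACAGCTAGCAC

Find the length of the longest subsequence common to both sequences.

Taking T [2,4]; then G [3,5]; then C [4,7]; then C [5,10]; then T [6,11]; then A [7,12]; then C [12,14]; then A [13,15]; then C [15,16] gives a common subsequence of length 9. The LCS DP gives dp[16][16] = 9, so this is optimal.

9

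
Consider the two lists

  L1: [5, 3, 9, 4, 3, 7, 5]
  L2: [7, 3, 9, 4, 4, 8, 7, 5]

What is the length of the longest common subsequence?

One common subsequence of length 5: 3 (L1 #2, L2 #2); then 9 (L1 #3, L2 #3); then 4 (L1 #4, L2 #5); then 7 (L1 #6, L2 #7); then 5 (L1 #7, L2 #8). Since dp[7][8] = 5, nothing longer is possible.

5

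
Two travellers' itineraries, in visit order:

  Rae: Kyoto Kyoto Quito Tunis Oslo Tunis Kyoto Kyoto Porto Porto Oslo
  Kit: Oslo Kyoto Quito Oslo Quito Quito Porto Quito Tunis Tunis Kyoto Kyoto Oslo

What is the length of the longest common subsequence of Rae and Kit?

Taking Kyoto (Rae #1, Kit #2); then Quito (Rae #3, Kit #8); then Tunis (Rae #4, Kit #9); then Tunis (Rae #6, Kit #10); then Kyoto (Rae #7, Kit #11); then Kyoto (Rae #8, Kit #12); then Oslo (Rae #11, Kit #13) gives a common subsequence of length 7, and the DP table's final entry dp[11][13] is also 7, so no common subsequence is longer.

7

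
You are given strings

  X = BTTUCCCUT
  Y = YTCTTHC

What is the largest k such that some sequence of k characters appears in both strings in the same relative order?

3

Let dp[i][j] be the LCS length of the first i characters of X and the first j characters of Y. dp[i][j] = dp[i-1][j-1]+1 when the i-th and j-th characters match, else max(dp[i-1][j], dp[i][j-1]).
    ·  Y  T  C  T  T  H  C
 ·  0  0  0  0  0  0  0  0
 B  0  0  0  0  0  0  0  0
 T  0  0  1  1  1  1  1  1
 T  0  0  1  1  2  2  2  2
 U  0  0  1  1  2  2  2  2
 C  0  0  1  2  2  2  2  3
 C  0  0  1  2  2  2  2  3
 C  0  0  1  2  2  2  2  3
 U  0  0  1  2  2  2  2  3
 T  0  0  1  2  3  3  3  3
dp[9][7] = 3. One LCS (by backtracking along matches): TTC.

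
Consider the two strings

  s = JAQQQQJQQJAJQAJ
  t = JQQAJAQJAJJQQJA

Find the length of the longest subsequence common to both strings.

Pick J (s #1, t #1); then Q (s #3, t #2); then Q (s #4, t #3); then J (s #7, t #5); then Q (s #9, t #7); then J (s #10, t #8); then A (s #11, t #9); then J (s #12, t #11); then Q (s #13, t #13); then A (s #14, t #15); all 10 characters appear in both, in order. The LCS DP gives dp[15][15] = 10, so this is optimal.

10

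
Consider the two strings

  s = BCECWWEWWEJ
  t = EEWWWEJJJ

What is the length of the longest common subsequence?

Let dp[i][j] be the LCS length of the first i characters of s and the first j characters of t. dp[i][j] = dp[i-1][j-1]+1 when the i-th and j-th characters match, else max(dp[i-1][j], dp[i][j-1]).
    ·  E  E  W  W  W  E  J  J  J
 ·  0  0  0  0  0  0  0  0  0  0
 B  0  0  0  0  0  0  0  0  0  0
 C  0  0  0  0  0  0  0  0  0  0
 E  0  1  1  1  1  1  1  1  1  1
 C  0  1  1  1  1  1  1  1  1  1
 W  0  1  1  2  2  2  2  2  2  2
 W  0  1  1  2  3  3  3  3  3  3
 E  0  1  2  2  3  3  4  4  4  4
 W  0  1  2  3  3  4  4  4  4  4
 W  0  1  2  3  4  4  4  4  4  4
 E  0  1  2  3  4  4  5  5  5  5
 J  0  1  2  3  4  4  5  6  6  6
dp[11][9] = 6. One LCS (by backtracking along matches): EWWWEJ.

6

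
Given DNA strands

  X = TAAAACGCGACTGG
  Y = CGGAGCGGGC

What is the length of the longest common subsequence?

Match C (X #6, Y #1) → G (X #7, Y #2) → G (X #9, Y #3) → A (X #10, Y #4) → C (X #11, Y #6) → G (X #13, Y #8) → G (X #14, Y #9) — 7 bases in the same relative order in both. dp[14][10] = 7 confirms this is the maximum.

7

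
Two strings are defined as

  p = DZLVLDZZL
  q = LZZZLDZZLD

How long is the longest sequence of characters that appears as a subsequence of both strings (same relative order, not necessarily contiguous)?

Let dp[i][j] be the LCS length of the first i characters of p and the first j characters of q. dp[i][j] = dp[i-1][j-1]+1 when the i-th and j-th characters match, else max(dp[i-1][j], dp[i][j-1]).
    ·  L  Z  Z  Z  L  D  Z  Z  L  D
 ·  0  0  0  0  0  0  0  0  0  0  0
 D  0  0  0  0  0  0  1  1  1  1  1
 Z  0  0  1  1  1  1  1  2  2  2  2
 L  0  1  1  1  1  2  2  2  2  3  3
 V  0  1  1  1  1  2  2  2  2  3  3
 L  0  1  1  1  1  2  2  2  2  3  3
 D  0  1  1  1  1  2  3  3  3  3  4
 Z  0  1  2  2  2  2  3  4  4  4  4
 Z  0  1  2  3  3  3  3  4  5  5  5
 L  0  1  2  3  3  4  4  4  5  6  6
dp[9][10] = 6. One LCS (by backtracking along matches): ZLDZZL.

6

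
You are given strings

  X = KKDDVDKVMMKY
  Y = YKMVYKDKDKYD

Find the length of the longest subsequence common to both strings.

6

One common subsequence of length 6: K at X[1]=Y[2], K at X[2]=Y[6], D at X[3]=Y[7], D at X[6]=Y[9], K at X[11]=Y[10], Y at X[12]=Y[11]. dp[12][12] = 6 confirms this is the maximum.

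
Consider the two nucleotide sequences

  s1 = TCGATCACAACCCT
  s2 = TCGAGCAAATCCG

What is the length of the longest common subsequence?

10

One common subsequence of length 10: T [1,1] → C [2,2] → G [3,3] → A [4,4] → C [6,6] → A [7,7] → A [9,8] → A [10,9] → C [11,11] → C [12,12], and the DP table's final entry dp[14][13] is also 10, so no common subsequence is longer.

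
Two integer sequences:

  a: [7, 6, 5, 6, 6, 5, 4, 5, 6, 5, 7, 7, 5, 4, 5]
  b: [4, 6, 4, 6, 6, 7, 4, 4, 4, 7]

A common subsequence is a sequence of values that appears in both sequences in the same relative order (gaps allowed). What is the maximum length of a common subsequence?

5

Let dp[i][j] be the LCS length of the first i values of a and the first j values of b. dp[i][j] = dp[i-1][j-1]+1 when the i-th and j-th values match, else max(dp[i-1][j], dp[i][j-1]).
    ·  4  6  4  6  6  7  4  4  4  7
 ·  0  0  0  0  0  0  0  0  0  0  0
 7  0  0  0  0  0  0  1  1  1  1  1
 6  0  0  1  1  1  1  1  1  1  1  1
 5  0  0  1  1  1  1  1  1  1  1  1
 6  0  0  1  1  2  2  2  2  2  2  2
 6  0  0  1  1  2  3  3  3  3  3  3
 5  0  0  1  1  2  3  3  3  3  3  3
 4  0  1  1  2  2  3  3  4  4  4  4
 5  0  1  1  2  2  3  3  4  4  4  4
 6  0  1  2  2  3  3  3  4  4  4  4
 5  0  1  2  2  3  3  3  4  4  4  4
 7  0  1  2  2  3  3  4  4  4  4  5
 7  0  1  2  2  3  3  4  4  4  4  5
 5  0  1  2  2  3  3  4  4  4  4  5
 4  0  1  2  3  3  3  4  5  5  5  5
 5  0  1  2  3  3  3  4  5  5  5  5
dp[15][10] = 5. One LCS (by backtracking along matches): 6, 6, 6, 4, 7.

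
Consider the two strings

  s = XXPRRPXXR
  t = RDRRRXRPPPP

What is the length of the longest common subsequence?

4

One common subsequence of length 4: R (s #4, t #4); then R (s #5, t #5); then X (s #8, t #6); then R (s #9, t #7). dp[9][11] = 4 confirms this is the maximum.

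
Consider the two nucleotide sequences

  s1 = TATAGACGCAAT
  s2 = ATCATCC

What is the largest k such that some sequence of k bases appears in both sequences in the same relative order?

Match T at s1[1]=s2[2], then A at s1[2]=s2[4], then T at s1[3]=s2[5], then C at s1[7]=s2[6], then C at s1[9]=s2[7] — 5 bases in the same relative order in both, and the DP table's final entry dp[12][7] is also 5, so no common subsequence is longer.

5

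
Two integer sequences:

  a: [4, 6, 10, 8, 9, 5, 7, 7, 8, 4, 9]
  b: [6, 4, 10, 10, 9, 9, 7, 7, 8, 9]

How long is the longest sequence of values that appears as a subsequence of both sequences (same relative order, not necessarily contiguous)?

Let dp[i][j] be the LCS length of the first i values of a and the first j values of b. dp[i][j] = dp[i-1][j-1]+1 when the i-th and j-th values match, else max(dp[i-1][j], dp[i][j-1]).
    ·  6  4 10 10  9  9  7  7  8  9
 ·  0  0  0  0  0  0  0  0  0  0  0
 4  0  0  1  1  1  1  1  1  1  1  1
 6  0  1  1  1  1  1  1  1  1  1  1
10  0  1  1  2  2  2  2  2  2  2  2
 8  0  1  1  2  2  2  2  2  2  3  3
 9  0  1  1  2  2  3  3  3  3  3  4
 5  0  1  1  2  2  3  3  3  3  3  4
 7  0  1  1  2  2  3  3  4  4  4  4
 7  0  1  1  2  2  3  3  4  5  5  5
 8  0  1  1  2  2  3  3  4  5  6  6
 4  0  1  2  2  2  3  3  4  5  6  6
 9  0  1  2  2  2  3  4  4  5  6  7
dp[11][10] = 7. One LCS (by backtracking along matches): 4, 10, 9, 7, 7, 8, 9.

7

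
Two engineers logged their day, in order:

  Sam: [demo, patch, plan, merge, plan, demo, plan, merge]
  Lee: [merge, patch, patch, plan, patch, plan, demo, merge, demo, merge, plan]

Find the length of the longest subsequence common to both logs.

5

Taking patch at Sam[2]=Lee[5], then plan at Sam[3]=Lee[6], then merge at Sam[4]=Lee[8], then demo at Sam[6]=Lee[9], then plan at Sam[7]=Lee[11] gives a common subsequence of length 5, and the DP table's final entry dp[8][11] is also 5, so no common subsequence is longer.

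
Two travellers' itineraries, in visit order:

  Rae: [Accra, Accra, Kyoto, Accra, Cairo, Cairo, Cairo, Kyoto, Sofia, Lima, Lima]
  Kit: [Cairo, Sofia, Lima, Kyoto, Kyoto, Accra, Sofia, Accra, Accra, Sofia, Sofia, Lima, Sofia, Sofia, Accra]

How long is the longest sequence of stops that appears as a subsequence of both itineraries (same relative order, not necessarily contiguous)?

5

Pick Accra at Rae[1]=Kit[6] → Accra at Rae[2]=Kit[8] → Accra at Rae[4]=Kit[9] → Sofia at Rae[9]=Kit[11] → Lima at Rae[10]=Kit[12]; all 5 stops appear in both, in order, and the DP table's final entry dp[11][15] is also 5, so no common subsequence is longer.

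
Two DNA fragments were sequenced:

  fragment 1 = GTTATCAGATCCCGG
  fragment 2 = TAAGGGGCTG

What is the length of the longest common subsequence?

Let dp[i][j] be the LCS length of the first i bases of fragment 1 and the first j bases of fragment 2. dp[i][j] = dp[i-1][j-1]+1 when the i-th and j-th bases match, else max(dp[i-1][j], dp[i][j-1]).
    ·  T  A  A  G  G  G  G  C  T  G
 ·  0  0  0  0  0  0  0  0  0  0  0
 G  0  0  0  0  1  1  1  1  1  1  1
 T  0  1  1  1  1  1  1  1  1  2  2
 T  0  1  1  1  1  1  1  1  1  2  2
 A  0  1  2  2  2  2  2  2  2  2  2
 T  0  1  2  2  2  2  2  2  2  3  3
 C  0  1  2  2  2  2  2  2  3  3  3
 A  0  1  2  3  3  3  3  3  3  3  3
 G  0  1  2  3  4  4  4  4  4  4  4
 A  0  1  2  3  4  4  4  4  4  4  4
 T  0  1  2  3  4  4  4  4  4  5  5
 C  0  1  2  3  4  4  4  4  5  5  5
 C  0  1  2  3  4  4  4  4  5  5  5
 C  0  1  2  3  4  4  4  4  5  5  5
 G  0  1  2  3  4  5  5  5  5  5  6
 G  0  1  2  3  4  5  6  6  6  6  6
dp[15][10] = 6. One LCS (by backtracking along matches): TAAGTG.

6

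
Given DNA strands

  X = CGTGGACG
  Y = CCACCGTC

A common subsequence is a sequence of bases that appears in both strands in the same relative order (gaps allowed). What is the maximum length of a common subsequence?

4

One common subsequence of length 4: C at X[1]=Y[5] → G at X[2]=Y[6] → T at X[3]=Y[7] → C at X[7]=Y[8]. Since dp[8][8] = 4, nothing longer is possible.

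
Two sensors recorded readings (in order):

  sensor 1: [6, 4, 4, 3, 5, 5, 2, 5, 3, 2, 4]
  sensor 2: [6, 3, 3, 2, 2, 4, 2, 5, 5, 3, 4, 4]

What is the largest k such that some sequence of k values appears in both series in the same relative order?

Taking 6 at sensor 1[1]=sensor 2[1], then 4 at sensor 1[2]=sensor 2[6], then 5 at sensor 1[6]=sensor 2[8], then 5 at sensor 1[8]=sensor 2[9], then 3 at sensor 1[9]=sensor 2[10], then 4 at sensor 1[11]=sensor 2[12] gives a common subsequence of length 6. Since dp[11][12] = 6, nothing longer is possible.

6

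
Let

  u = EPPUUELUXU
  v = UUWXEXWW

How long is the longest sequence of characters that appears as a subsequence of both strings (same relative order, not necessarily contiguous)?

Let dp[i][j] be the LCS length of the first i characters of u and the first j characters of v. dp[i][j] = dp[i-1][j-1]+1 when the i-th and j-th characters match, else max(dp[i-1][j], dp[i][j-1]).
    ·  U  U  W  X  E  X  W  W
 ·  0  0  0  0  0  0  0  0  0
 E  0  0  0  0  0  1  1  1  1
 P  0  0  0  0  0  1  1  1  1
 P  0  0  0  0  0  1  1  1  1
 U  0  1  1  1  1  1  1  1  1
 U  0  1  2  2  2  2  2  2  2
 E  0  1  2  2  2  3  3  3  3
 L  0  1  2  2  2  3  3  3  3
 U  0  1  2  2  2  3  3  3  3
 X  0  1  2  2  3  3  4  4  4
 U  0  1  2  2  3  3  4  4  4
dp[10][8] = 4. One LCS (by backtracking along matches): UUEX.

4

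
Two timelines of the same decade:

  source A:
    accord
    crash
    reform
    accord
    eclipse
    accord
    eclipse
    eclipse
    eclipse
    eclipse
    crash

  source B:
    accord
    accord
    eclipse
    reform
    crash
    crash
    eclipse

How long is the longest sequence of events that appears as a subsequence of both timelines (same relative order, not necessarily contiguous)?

4

One common subsequence of length 4: accord (source A #1, source B #1) → accord (source A #4, source B #2) → eclipse (source A #5, source B #3) → eclipse (source A #10, source B #7). dp[11][7] = 4 confirms this is the maximum.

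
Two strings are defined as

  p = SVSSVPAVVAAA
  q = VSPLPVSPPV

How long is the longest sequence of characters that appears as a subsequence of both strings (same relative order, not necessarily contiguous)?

5

Match S at p[1]=q[2], V at p[2]=q[6], S at p[3]=q[7], P at p[6]=q[9], V at p[9]=q[10] — 5 characters in the same relative order in both. The LCS DP gives dp[12][10] = 5, so this is optimal.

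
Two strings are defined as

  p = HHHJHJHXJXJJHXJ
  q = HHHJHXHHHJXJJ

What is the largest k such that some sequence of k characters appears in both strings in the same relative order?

10

Taking H (p #1, q #1) → H (p #2, q #2) → H (p #3, q #3) → J (p #4, q #4) → H (p #5, q #8) → H (p #7, q #9) → J (p #9, q #10) → X (p #10, q #11) → J (p #12, q #12) → J (p #15, q #13) gives a common subsequence of length 10. dp[15][13] = 10 confirms this is the maximum.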